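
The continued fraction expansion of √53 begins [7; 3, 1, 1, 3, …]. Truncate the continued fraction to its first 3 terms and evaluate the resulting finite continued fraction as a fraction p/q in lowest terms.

Start with 1.
3 + 1/(1/1) = 3 + 1/1 = 4/1
7 + 1/(4/1) = 7 + 1/4 = 29/4

29/4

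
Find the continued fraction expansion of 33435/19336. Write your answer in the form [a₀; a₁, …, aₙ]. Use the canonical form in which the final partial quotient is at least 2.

[1; 1, 2, 1, 2, 4, 50, 8]

Run the Euclidean algorithm, recording each quotient:
⌊33435/19336⌋ = 1, remainder 14099
⌊19336/14099⌋ = 1, remainder 5237
⌊14099/5237⌋ = 2, remainder 3625
⌊5237/3625⌋ = 1, remainder 1612
⌊3625/1612⌋ = 2, remainder 401
⌊1612/401⌋ = 4, remainder 8
⌊401/8⌋ = 50, remainder 1
⌊8/1⌋ = 8, remainder 0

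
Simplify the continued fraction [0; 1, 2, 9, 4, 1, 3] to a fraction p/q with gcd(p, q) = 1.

369/544

Start with 3.
1 + 1/(3/1) = 1 + 1/3 = 4/3
4 + 1/(4/3) = 4 + 3/4 = 19/4
9 + 1/(19/4) = 9 + 4/19 = 175/19
2 + 1/(175/19) = 2 + 19/175 = 369/175
1 + 1/(369/175) = 1 + 175/369 = 544/369
0 + 1/(544/369) = 0 + 369/544 = 369/544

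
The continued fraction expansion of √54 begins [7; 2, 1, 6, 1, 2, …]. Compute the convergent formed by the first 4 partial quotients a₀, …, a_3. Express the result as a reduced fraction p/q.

Use the convergent recurrence hₖ = aₖ·hₖ₋₁ + hₖ₋₂ (and likewise for the denominators kₖ):
a_0 = 7: 7/1
a_1 = 2: 15/2
a_2 = 1: 22/3
a_3 = 6: 147/20

147/20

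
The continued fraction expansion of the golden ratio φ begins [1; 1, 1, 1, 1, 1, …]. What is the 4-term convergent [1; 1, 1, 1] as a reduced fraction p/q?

5/3

a_0 = 1: 1/1
a_1 = 1: 2/1
a_2 = 1: 3/2
a_3 = 1: 5/3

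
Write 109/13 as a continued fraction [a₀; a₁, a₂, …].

[8; 2, 1, 1, 2]

Run the Euclidean algorithm, recording each quotient:
⌊109/13⌋ = 8, remainder 5
⌊13/5⌋ = 2, remainder 3
⌊5/3⌋ = 1, remainder 2
⌊3/2⌋ = 1, remainder 1
⌊2/1⌋ = 2, remainder 0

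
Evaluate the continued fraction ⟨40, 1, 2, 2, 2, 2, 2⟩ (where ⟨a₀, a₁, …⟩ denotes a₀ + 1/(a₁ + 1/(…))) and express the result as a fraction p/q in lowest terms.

Use the convergent recurrence hₖ = aₖ·hₖ₋₁ + hₖ₋₂ (and likewise for the denominators kₖ):
a_0 = 40: 40/1
a_1 = 1: 41/1
a_2 = 2: 122/3
a_3 = 2: 285/7
a_4 = 2: 692/17
a_5 = 2: 1669/41
a_6 = 2: 4030/99

4030/99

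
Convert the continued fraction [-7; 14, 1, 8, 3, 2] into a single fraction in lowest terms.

-6711/968

Work from the innermost term outward:
Start with 2.
3 + 1/(2/1) = 3 + 1/2 = 7/2
8 + 1/(7/2) = 8 + 2/7 = 58/7
1 + 1/(58/7) = 1 + 7/58 = 65/58
14 + 1/(65/58) = 14 + 58/65 = 968/65
-7 + 1/(968/65) = -7 + 65/968 = -6711/968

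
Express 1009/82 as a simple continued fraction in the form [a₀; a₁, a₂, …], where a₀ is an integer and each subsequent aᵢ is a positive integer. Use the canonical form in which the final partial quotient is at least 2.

Repeatedly divide and take the remainder:
1009 = 12·82 + 25, so a_0 = 12
82 = 3·25 + 7, so a_1 = 3
25 = 3·7 + 4, so a_2 = 3
7 = 1·4 + 3, so a_3 = 1
4 = 1·3 + 1, so a_4 = 1
3 = 3·1 + 0, so a_5 = 3

[12; 3, 3, 1, 1, 3]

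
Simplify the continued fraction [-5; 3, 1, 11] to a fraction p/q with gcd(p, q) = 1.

-223/47

Work from the innermost term outward:
Start with 11.
1 + 1/(11/1) = 1 + 1/11 = 12/11
3 + 1/(12/11) = 3 + 11/12 = 47/12
-5 + 1/(47/12) = -5 + 12/47 = -223/47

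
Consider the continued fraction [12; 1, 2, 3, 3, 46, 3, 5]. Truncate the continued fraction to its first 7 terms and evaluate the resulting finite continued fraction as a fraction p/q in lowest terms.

Collapse the nested fraction from the inside out:
Start with 3.
46 + 1/(3/1) = 46 + 1/3 = 139/3
3 + 1/(139/3) = 3 + 3/139 = 420/139
3 + 1/(420/139) = 3 + 139/420 = 1399/420
2 + 1/(1399/420) = 2 + 420/1399 = 3218/1399
1 + 1/(3218/1399) = 1 + 1399/3218 = 4617/3218
12 + 1/(4617/3218) = 12 + 3218/4617 = 58622/4617

58622/4617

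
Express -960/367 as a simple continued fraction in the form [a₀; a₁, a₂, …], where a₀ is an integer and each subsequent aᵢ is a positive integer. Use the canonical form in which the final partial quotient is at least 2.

[-3; 2, 1, 1, 1, 1, 13, 2]

-960 ÷ 367 → quotient -3, remainder 141
367 ÷ 141 → quotient 2, remainder 85
141 ÷ 85 → quotient 1, remainder 56
85 ÷ 56 → quotient 1, remainder 29
56 ÷ 29 → quotient 1, remainder 27
29 ÷ 27 → quotient 1, remainder 2
27 ÷ 2 → quotient 13, remainder 1
2 ÷ 1 → quotient 2, remainder 0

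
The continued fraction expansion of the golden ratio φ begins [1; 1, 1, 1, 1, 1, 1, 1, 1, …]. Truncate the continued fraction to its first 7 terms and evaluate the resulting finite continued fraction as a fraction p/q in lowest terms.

21/13

Starting at the tail and folding back:
Start with 1.
1 + 1/(1/1) = 1 + 1/1 = 2/1
1 + 1/(2/1) = 1 + 1/2 = 3/2
1 + 1/(3/2) = 1 + 2/3 = 5/3
1 + 1/(5/3) = 1 + 3/5 = 8/5
1 + 1/(8/5) = 1 + 5/8 = 13/8
1 + 1/(13/8) = 1 + 8/13 = 21/13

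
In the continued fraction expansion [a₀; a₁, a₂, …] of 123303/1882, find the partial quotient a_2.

Repeatedly divide and take the remainder:
123303 ÷ 1882 → quotient 65, remainder 973
1882 ÷ 973 → quotient 1, remainder 909
973 ÷ 909 → quotient 1, remainder 64

1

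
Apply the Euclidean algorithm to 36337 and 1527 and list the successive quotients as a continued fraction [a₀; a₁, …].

[23; 1, 3, 1, 10, 9, 3]

36337 = 23·1527 + 1216, so a_0 = 23
1527 = 1·1216 + 311, so a_1 = 1
1216 = 3·311 + 283, so a_2 = 3
311 = 1·283 + 28, so a_3 = 1
283 = 10·28 + 3, so a_4 = 10
28 = 9·3 + 1, so a_5 = 9
3 = 3·1 + 0, so a_6 = 3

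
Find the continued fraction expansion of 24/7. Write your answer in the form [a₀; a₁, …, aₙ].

⌊24/7⌋ = 3, remainder 3
⌊7/3⌋ = 2, remainder 1
⌊3/1⌋ = 3, remainder 0

[3; 2, 3]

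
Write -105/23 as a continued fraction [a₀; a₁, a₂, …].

[-5; 2, 3, 3]

Apply division with remainder until the remainder is 0:
-105 ÷ 23 → quotient -5, remainder 10
23 ÷ 10 → quotient 2, remainder 3
10 ÷ 3 → quotient 3, remainder 1
3 ÷ 1 → quotient 3, remainder 0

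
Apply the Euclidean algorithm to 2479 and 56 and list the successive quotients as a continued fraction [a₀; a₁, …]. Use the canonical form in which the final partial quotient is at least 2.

[44; 3, 1, 2, 1, 3]

⌊2479/56⌋ = 44, remainder 15
⌊56/15⌋ = 3, remainder 11
⌊15/11⌋ = 1, remainder 4
⌊11/4⌋ = 2, remainder 3
⌊4/3⌋ = 1, remainder 1
⌊3/1⌋ = 3, remainder 0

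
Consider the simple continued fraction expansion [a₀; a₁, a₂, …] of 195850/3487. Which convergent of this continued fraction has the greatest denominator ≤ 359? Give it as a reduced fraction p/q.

10166/181

a_0 = 56: 56/1  (≤ bound)
a_1 = 6: 337/6  (≤ bound)
a_2 = 30: 10166/181  (≤ bound)
a_3 = 2: 20669/368  (> 359, stop)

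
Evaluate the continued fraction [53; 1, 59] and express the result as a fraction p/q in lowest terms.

3239/60

Compute successive convergents:
a_0 = 53: 53/1
a_1 = 1: 54/1
a_2 = 59: 3239/60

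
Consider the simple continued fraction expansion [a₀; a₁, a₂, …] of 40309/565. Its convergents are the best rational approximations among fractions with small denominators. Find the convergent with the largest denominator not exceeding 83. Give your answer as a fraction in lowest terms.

List convergents until the denominator exceeds the bound:
a_0 = 71: 71/1  (≤ bound)
a_1 = 2: 143/2  (≤ bound)
a_2 = 1: 214/3  (≤ bound)
a_3 = 10: 2283/32  (≤ bound)
a_4 = 2: 4780/67  (≤ bound)
a_5 = 2: 11843/166  (> 83, stop)

4780/67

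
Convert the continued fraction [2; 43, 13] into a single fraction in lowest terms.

1133/560

a_0 = 2: 2/1
a_1 = 43: 87/43
a_2 = 13: 1133/560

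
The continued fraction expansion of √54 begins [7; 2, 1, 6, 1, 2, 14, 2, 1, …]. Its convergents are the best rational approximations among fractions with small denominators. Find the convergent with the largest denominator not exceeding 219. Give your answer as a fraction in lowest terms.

a_0 = 7: 7/1  (≤ bound)
a_1 = 2: 15/2  (≤ bound)
a_2 = 1: 22/3  (≤ bound)
a_3 = 6: 147/20  (≤ bound)
a_4 = 1: 169/23  (≤ bound)
a_5 = 2: 485/66  (≤ bound)
a_6 = 14: 6959/947  (> 219, stop)

485/66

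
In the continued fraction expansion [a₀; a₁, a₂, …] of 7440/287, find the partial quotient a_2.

Apply division with remainder until the remainder is 0:
7440 = 25·287 + 265, so a_0 = 25
287 = 1·265 + 22, so a_1 = 1
265 = 12·22 + 1, so a_2 = 12

12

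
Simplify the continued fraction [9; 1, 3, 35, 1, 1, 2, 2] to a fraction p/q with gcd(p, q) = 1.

16773/1720

a_0 = 9: 9/1
a_1 = 1: 10/1
a_2 = 3: 39/4
a_3 = 35: 1375/141
a_4 = 1: 1414/145
a_5 = 1: 2789/286
a_6 = 2: 6992/717
a_7 = 2: 16773/1720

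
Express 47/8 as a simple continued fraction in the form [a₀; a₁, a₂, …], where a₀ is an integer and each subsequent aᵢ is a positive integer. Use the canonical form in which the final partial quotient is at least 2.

Apply division with remainder until the remainder is 0:
⌊47/8⌋ = 5, remainder 7
⌊8/7⌋ = 1, remainder 1
⌊7/1⌋ = 7, remainder 0

[5; 1, 7]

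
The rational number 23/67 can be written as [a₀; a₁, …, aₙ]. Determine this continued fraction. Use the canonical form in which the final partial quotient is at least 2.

[0; 2, 1, 10, 2]

23 = 0·67 + 23, so a_0 = 0
67 = 2·23 + 21, so a_1 = 2
23 = 1·21 + 2, so a_2 = 1
21 = 10·2 + 1, so a_3 = 10
2 = 2·1 + 0, so a_4 = 2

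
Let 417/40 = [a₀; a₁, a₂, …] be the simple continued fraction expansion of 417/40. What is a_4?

5

Run the Euclidean algorithm, recording each quotient:
⌊417/40⌋ = 10, remainder 17
⌊40/17⌋ = 2, remainder 6
⌊17/6⌋ = 2, remainder 5
⌊6/5⌋ = 1, remainder 1
⌊5/1⌋ = 5, remainder 0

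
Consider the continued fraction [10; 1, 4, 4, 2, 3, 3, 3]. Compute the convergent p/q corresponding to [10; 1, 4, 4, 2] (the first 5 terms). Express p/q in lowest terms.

a_0 = 10: 10/1
a_1 = 1: 11/1
a_2 = 4: 54/5
a_3 = 4: 227/21
a_4 = 2: 508/47

508/47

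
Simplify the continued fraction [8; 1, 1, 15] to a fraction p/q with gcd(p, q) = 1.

264/31

Start with 15.
1 + 1/(15/1) = 1 + 1/15 = 16/15
1 + 1/(16/15) = 1 + 15/16 = 31/16
8 + 1/(31/16) = 8 + 16/31 = 264/31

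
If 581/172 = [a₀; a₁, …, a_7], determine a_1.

2

581 = 3·172 + 65, so a_0 = 3
172 = 2·65 + 42, so a_1 = 2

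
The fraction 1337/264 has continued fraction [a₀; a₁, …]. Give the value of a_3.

1

1337 ÷ 264 → quotient 5, remainder 17
264 ÷ 17 → quotient 15, remainder 9
17 ÷ 9 → quotient 1, remainder 8
9 ÷ 8 → quotient 1, remainder 1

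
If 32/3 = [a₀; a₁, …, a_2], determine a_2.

32 = 10·3 + 2, so a_0 = 10
3 = 1·2 + 1, so a_1 = 1
2 = 2·1 + 0, so a_2 = 2

2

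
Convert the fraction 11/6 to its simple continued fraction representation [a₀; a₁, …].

⌊11/6⌋ = 1, remainder 5
⌊6/5⌋ = 1, remainder 1
⌊5/1⌋ = 5, remainder 0

[1; 1, 5]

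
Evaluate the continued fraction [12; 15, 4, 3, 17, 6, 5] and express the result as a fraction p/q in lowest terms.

a_0 = 12: 12/1
a_1 = 15: 181/15
a_2 = 4: 736/61
a_3 = 3: 2389/198
a_4 = 17: 41349/3427
a_5 = 6: 250483/20760
a_6 = 5: 1293764/107227

1293764/107227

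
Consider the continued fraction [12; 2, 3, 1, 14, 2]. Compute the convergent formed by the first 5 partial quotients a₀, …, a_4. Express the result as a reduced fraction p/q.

1655/133

a_0 = 12: 12/1
a_1 = 2: 25/2
a_2 = 3: 87/7
a_3 = 1: 112/9
a_4 = 14: 1655/133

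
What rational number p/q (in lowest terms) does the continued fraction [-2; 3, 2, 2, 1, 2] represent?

-111/65

Starting at the tail and folding back:
Start with 2.
1 + 1/(2/1) = 1 + 1/2 = 3/2
2 + 1/(3/2) = 2 + 2/3 = 8/3
2 + 1/(8/3) = 2 + 3/8 = 19/8
3 + 1/(19/8) = 3 + 8/19 = 65/19
-2 + 1/(65/19) = -2 + 19/65 = -111/65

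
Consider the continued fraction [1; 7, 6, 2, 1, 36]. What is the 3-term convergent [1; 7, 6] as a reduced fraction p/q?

a_0 = 1: 1/1
a_1 = 7: 8/7
a_2 = 6: 49/43

49/43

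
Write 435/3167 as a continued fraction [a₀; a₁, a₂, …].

[0; 7, 3, 1, 1, 3, 3, 5]

Run the Euclidean algorithm, recording each quotient:
435 = 0·3167 + 435, so a_0 = 0
3167 = 7·435 + 122, so a_1 = 7
435 = 3·122 + 69, so a_2 = 3
122 = 1·69 + 53, so a_3 = 1
69 = 1·53 + 16, so a_4 = 1
53 = 3·16 + 5, so a_5 = 3
16 = 3·5 + 1, so a_6 = 3
5 = 5·1 + 0, so a_7 = 5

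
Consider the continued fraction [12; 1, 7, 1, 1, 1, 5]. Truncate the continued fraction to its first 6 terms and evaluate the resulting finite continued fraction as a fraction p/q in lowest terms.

335/26

a_0 = 12: 12/1
a_1 = 1: 13/1
a_2 = 7: 103/8
a_3 = 1: 116/9
a_4 = 1: 219/17
a_5 = 1: 335/26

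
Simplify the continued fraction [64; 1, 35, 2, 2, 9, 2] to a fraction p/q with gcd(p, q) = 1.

234161/3604

Collapse the nested fraction from the inside out:
Start with 2.
9 + 1/(2/1) = 9 + 1/2 = 19/2
2 + 1/(19/2) = 2 + 2/19 = 40/19
2 + 1/(40/19) = 2 + 19/40 = 99/40
35 + 1/(99/40) = 35 + 40/99 = 3505/99
1 + 1/(3505/99) = 1 + 99/3505 = 3604/3505
64 + 1/(3604/3505) = 64 + 3505/3604 = 234161/3604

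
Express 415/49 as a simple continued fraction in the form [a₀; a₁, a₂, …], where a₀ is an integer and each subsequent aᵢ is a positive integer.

[8; 2, 7, 1, 2]

415 ÷ 49 → quotient 8, remainder 23
49 ÷ 23 → quotient 2, remainder 3
23 ÷ 3 → quotient 7, remainder 2
3 ÷ 2 → quotient 1, remainder 1
2 ÷ 1 → quotient 2, remainder 0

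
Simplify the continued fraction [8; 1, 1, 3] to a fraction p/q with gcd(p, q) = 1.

60/7

Start with 3.
1 + 1/(3/1) = 1 + 1/3 = 4/3
1 + 1/(4/3) = 1 + 3/4 = 7/4
8 + 1/(7/4) = 8 + 4/7 = 60/7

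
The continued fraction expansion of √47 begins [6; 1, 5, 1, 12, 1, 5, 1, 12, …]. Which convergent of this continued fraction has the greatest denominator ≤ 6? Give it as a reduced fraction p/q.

41/6

a_0 = 6: 6/1  (≤ bound)
a_1 = 1: 7/1  (≤ bound)
a_2 = 5: 41/6  (≤ bound)
a_3 = 1: 48/7  (> 6, stop)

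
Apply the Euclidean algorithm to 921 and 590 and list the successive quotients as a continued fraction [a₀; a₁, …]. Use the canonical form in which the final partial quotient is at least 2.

[1; 1, 1, 3, 1, 1, 2, 14]

Run the Euclidean algorithm, recording each quotient:
⌊921/590⌋ = 1, remainder 331
⌊590/331⌋ = 1, remainder 259
⌊331/259⌋ = 1, remainder 72
⌊259/72⌋ = 3, remainder 43
⌊72/43⌋ = 1, remainder 29
⌊43/29⌋ = 1, remainder 14
⌊29/14⌋ = 2, remainder 1
⌊14/1⌋ = 14, remainder 0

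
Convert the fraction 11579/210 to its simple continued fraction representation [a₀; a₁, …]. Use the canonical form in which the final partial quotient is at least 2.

[55; 7, 4, 7]

Run the Euclidean algorithm, recording each quotient:
11579 ÷ 210 → quotient 55, remainder 29
210 ÷ 29 → quotient 7, remainder 7
29 ÷ 7 → quotient 4, remainder 1
7 ÷ 1 → quotient 7, remainder 0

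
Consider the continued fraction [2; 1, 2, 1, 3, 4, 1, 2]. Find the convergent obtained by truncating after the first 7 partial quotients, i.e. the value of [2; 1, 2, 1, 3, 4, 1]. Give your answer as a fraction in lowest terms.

216/79

Starting at the tail and folding back:
Start with 1.
4 + 1/(1/1) = 4 + 1/1 = 5/1
3 + 1/(5/1) = 3 + 1/5 = 16/5
1 + 1/(16/5) = 1 + 5/16 = 21/16
2 + 1/(21/16) = 2 + 16/21 = 58/21
1 + 1/(58/21) = 1 + 21/58 = 79/58
2 + 1/(79/58) = 2 + 58/79 = 216/79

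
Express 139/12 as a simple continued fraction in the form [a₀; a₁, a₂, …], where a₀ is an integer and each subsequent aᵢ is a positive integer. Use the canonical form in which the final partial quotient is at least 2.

⌊139/12⌋ = 11, remainder 7
⌊12/7⌋ = 1, remainder 5
⌊7/5⌋ = 1, remainder 2
⌊5/2⌋ = 2, remainder 1
⌊2/1⌋ = 2, remainder 0

[11; 1, 1, 2, 2]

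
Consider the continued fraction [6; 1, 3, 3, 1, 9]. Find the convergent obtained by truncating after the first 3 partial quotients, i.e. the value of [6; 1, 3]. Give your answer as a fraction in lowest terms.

27/4

Build up convergents one term at a time:
a_0 = 6: 6/1
a_1 = 1: 7/1
a_2 = 3: 27/4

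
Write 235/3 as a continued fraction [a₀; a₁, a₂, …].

235 = 78·3 + 1, so a_0 = 78
3 = 3·1 + 0, so a_1 = 3

[78; 3]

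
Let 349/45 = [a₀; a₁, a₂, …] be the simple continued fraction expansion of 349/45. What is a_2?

3

Apply division with remainder until the remainder is 0:
349 = 7·45 + 34, so a_0 = 7
45 = 1·34 + 11, so a_1 = 1
34 = 3·11 + 1, so a_2 = 3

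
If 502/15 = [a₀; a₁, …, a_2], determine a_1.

502 = 33·15 + 7, so a_0 = 33
15 = 2·7 + 1, so a_1 = 2

2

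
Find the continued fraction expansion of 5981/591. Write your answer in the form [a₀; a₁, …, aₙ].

[10; 8, 3, 11, 2]

5981 ÷ 591 → quotient 10, remainder 71
591 ÷ 71 → quotient 8, remainder 23
71 ÷ 23 → quotient 3, remainder 2
23 ÷ 2 → quotient 11, remainder 1
2 ÷ 1 → quotient 2, remainder 0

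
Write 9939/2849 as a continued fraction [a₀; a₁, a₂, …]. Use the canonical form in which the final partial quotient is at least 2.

9939 = 3·2849 + 1392, so a_0 = 3
2849 = 2·1392 + 65, so a_1 = 2
1392 = 21·65 + 27, so a_2 = 21
65 = 2·27 + 11, so a_3 = 2
27 = 2·11 + 5, so a_4 = 2
11 = 2·5 + 1, so a_5 = 2
5 = 5·1 + 0, so a_6 = 5

[3; 2, 21, 2, 2, 2, 5]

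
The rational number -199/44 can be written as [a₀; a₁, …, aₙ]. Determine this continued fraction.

⌊-199/44⌋ = -5, remainder 21
⌊44/21⌋ = 2, remainder 2
⌊21/2⌋ = 10, remainder 1
⌊2/1⌋ = 2, remainder 0

[-5; 2, 10, 2]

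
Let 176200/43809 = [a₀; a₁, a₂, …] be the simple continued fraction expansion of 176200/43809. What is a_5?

176200 ÷ 43809 → quotient 4, remainder 964
43809 ÷ 964 → quotient 45, remainder 429
964 ÷ 429 → quotient 2, remainder 106
429 ÷ 106 → quotient 4, remainder 5
106 ÷ 5 → quotient 21, remainder 1
5 ÷ 1 → quotient 5, remainder 0

5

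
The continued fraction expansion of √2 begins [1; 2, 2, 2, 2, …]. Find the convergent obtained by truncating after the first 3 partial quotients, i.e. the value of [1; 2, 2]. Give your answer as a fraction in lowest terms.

7/5

Start with 2.
2 + 1/(2/1) = 2 + 1/2 = 5/2
1 + 1/(5/2) = 1 + 2/5 = 7/5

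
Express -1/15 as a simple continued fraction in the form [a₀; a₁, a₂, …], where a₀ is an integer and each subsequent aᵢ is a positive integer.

-1 ÷ 15 → quotient -1, remainder 14
15 ÷ 14 → quotient 1, remainder 1
14 ÷ 1 → quotient 14, remainder 0

[-1; 1, 14]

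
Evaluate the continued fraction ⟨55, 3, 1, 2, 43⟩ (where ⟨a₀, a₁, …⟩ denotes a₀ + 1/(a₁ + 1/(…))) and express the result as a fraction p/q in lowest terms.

26365/477

Build up convergents one term at a time:
a_0 = 55: 55/1
a_1 = 3: 166/3
a_2 = 1: 221/4
a_3 = 2: 608/11
a_4 = 43: 26365/477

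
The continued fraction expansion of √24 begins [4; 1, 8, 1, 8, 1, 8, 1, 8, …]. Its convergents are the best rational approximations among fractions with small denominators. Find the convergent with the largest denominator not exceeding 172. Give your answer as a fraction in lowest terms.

485/99

List convergents until the denominator exceeds the bound:
a_0 = 4: 4/1  (≤ bound)
a_1 = 1: 5/1  (≤ bound)
a_2 = 8: 44/9  (≤ bound)
a_3 = 1: 49/10  (≤ bound)
a_4 = 8: 436/89  (≤ bound)
a_5 = 1: 485/99  (≤ bound)
a_6 = 8: 4316/881  (> 172, stop)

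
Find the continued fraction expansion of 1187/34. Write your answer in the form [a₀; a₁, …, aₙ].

[34; 1, 10, 3]

⌊1187/34⌋ = 34, remainder 31
⌊34/31⌋ = 1, remainder 3
⌊31/3⌋ = 10, remainder 1
⌊3/1⌋ = 3, remainder 0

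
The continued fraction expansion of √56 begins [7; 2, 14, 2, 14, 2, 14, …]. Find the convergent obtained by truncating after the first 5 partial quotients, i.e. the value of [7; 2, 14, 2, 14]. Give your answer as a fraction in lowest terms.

Start with 14.
2 + 1/(14/1) = 2 + 1/14 = 29/14
14 + 1/(29/14) = 14 + 14/29 = 420/29
2 + 1/(420/29) = 2 + 29/420 = 869/420
7 + 1/(869/420) = 7 + 420/869 = 6503/869

6503/869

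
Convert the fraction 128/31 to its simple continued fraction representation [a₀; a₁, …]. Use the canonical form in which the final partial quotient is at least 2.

128 ÷ 31 → quotient 4, remainder 4
31 ÷ 4 → quotient 7, remainder 3
4 ÷ 3 → quotient 1, remainder 1
3 ÷ 1 → quotient 3, remainder 0

[4; 7, 1, 3]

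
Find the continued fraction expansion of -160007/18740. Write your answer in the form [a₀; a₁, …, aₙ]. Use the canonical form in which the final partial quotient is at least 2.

[-9; 2, 6, 29, 3, 1, 3, 3]

-160007 ÷ 18740 → quotient -9, remainder 8653
18740 ÷ 8653 → quotient 2, remainder 1434
8653 ÷ 1434 → quotient 6, remainder 49
1434 ÷ 49 → quotient 29, remainder 13
49 ÷ 13 → quotient 3, remainder 10
13 ÷ 10 → quotient 1, remainder 3
10 ÷ 3 → quotient 3, remainder 1
3 ÷ 1 → quotient 3, remainder 0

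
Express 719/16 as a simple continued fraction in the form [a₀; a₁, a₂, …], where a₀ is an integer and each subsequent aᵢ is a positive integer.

[44; 1, 15]

719 = 44·16 + 15, so a_0 = 44
16 = 1·15 + 1, so a_1 = 1
15 = 15·1 + 0, so a_2 = 15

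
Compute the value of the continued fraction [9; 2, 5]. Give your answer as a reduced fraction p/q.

104/11

Work from the innermost term outward:
Start with 5.
2 + 1/(5/1) = 2 + 1/5 = 11/5
9 + 1/(11/5) = 9 + 5/11 = 104/11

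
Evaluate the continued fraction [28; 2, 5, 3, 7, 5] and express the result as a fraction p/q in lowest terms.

Starting at the tail and folding back:
Start with 5.
7 + 1/(5/1) = 7 + 1/5 = 36/5
3 + 1/(36/5) = 3 + 5/36 = 113/36
5 + 1/(113/36) = 5 + 36/113 = 601/113
2 + 1/(601/113) = 2 + 113/601 = 1315/601
28 + 1/(1315/601) = 28 + 601/1315 = 37421/1315

37421/1315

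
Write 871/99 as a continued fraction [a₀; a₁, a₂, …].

Run the Euclidean algorithm, recording each quotient:
871 = 8·99 + 79, so a_0 = 8
99 = 1·79 + 20, so a_1 = 1
79 = 3·20 + 19, so a_2 = 3
20 = 1·19 + 1, so a_3 = 1
19 = 19·1 + 0, so a_4 = 19

[8; 1, 3, 1, 19]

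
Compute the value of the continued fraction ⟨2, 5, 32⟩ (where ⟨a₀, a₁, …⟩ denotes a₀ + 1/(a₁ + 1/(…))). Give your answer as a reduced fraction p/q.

354/161

a_0 = 2: 2/1
a_1 = 5: 11/5
a_2 = 32: 354/161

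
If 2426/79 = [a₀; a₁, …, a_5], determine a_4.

3

2426 = 30·79 + 56, so a_0 = 30
79 = 1·56 + 23, so a_1 = 1
56 = 2·23 + 10, so a_2 = 2
23 = 2·10 + 3, so a_3 = 2
10 = 3·3 + 1, so a_4 = 3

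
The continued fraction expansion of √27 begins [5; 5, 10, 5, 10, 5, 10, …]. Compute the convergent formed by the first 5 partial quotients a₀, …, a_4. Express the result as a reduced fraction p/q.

13775/2651

Starting at the tail and folding back:
Start with 10.
5 + 1/(10/1) = 5 + 1/10 = 51/10
10 + 1/(51/10) = 10 + 10/51 = 520/51
5 + 1/(520/51) = 5 + 51/520 = 2651/520
5 + 1/(2651/520) = 5 + 520/2651 = 13775/2651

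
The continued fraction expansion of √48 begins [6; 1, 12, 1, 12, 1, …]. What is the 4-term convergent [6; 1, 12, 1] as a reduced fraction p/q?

97/14

a_0 = 6: 6/1
a_1 = 1: 7/1
a_2 = 12: 90/13
a_3 = 1: 97/14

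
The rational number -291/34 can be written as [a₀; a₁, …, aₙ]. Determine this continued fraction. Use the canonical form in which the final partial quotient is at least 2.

[-9; 2, 3, 1, 3]

-291 ÷ 34 → quotient -9, remainder 15
34 ÷ 15 → quotient 2, remainder 4
15 ÷ 4 → quotient 3, remainder 3
4 ÷ 3 → quotient 1, remainder 1
3 ÷ 1 → quotient 3, remainder 0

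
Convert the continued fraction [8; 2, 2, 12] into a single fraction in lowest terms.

521/62

Start with 12.
2 + 1/(12/1) = 2 + 1/12 = 25/12
2 + 1/(25/12) = 2 + 12/25 = 62/25
8 + 1/(62/25) = 8 + 25/62 = 521/62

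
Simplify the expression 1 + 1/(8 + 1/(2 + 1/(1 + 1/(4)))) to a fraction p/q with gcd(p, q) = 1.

Start with 4.
1 + 1/(4/1) = 1 + 1/4 = 5/4
2 + 1/(5/4) = 2 + 4/5 = 14/5
8 + 1/(14/5) = 8 + 5/14 = 117/14
1 + 1/(117/14) = 1 + 14/117 = 131/117

131/117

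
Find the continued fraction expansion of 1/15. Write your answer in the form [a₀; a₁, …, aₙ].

[0; 15]

Repeatedly divide and take the remainder:
1 ÷ 15 → quotient 0, remainder 1
15 ÷ 1 → quotient 15, remainder 0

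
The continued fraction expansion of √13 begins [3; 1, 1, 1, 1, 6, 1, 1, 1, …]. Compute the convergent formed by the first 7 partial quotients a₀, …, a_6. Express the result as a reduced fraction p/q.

137/38

Starting at the tail and folding back:
Start with 1.
6 + 1/(1/1) = 6 + 1/1 = 7/1
1 + 1/(7/1) = 1 + 1/7 = 8/7
1 + 1/(8/7) = 1 + 7/8 = 15/8
1 + 1/(15/8) = 1 + 8/15 = 23/15
1 + 1/(23/15) = 1 + 15/23 = 38/23
3 + 1/(38/23) = 3 + 23/38 = 137/38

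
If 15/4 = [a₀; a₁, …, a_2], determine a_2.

3

⌊15/4⌋ = 3, remainder 3
⌊4/3⌋ = 1, remainder 1
⌊3/1⌋ = 3, remainder 0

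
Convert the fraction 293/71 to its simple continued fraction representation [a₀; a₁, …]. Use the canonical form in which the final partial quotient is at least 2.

293 = 4·71 + 9, so a_0 = 4
71 = 7·9 + 8, so a_1 = 7
9 = 1·8 + 1, so a_2 = 1
8 = 8·1 + 0, so a_3 = 8

[4; 7, 1, 8]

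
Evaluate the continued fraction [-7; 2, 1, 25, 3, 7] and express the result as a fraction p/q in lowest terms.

-11426/1715

Start with 7.
3 + 1/(7/1) = 3 + 1/7 = 22/7
25 + 1/(22/7) = 25 + 7/22 = 557/22
1 + 1/(557/22) = 1 + 22/557 = 579/557
2 + 1/(579/557) = 2 + 557/579 = 1715/579
-7 + 1/(1715/579) = -7 + 579/1715 = -11426/1715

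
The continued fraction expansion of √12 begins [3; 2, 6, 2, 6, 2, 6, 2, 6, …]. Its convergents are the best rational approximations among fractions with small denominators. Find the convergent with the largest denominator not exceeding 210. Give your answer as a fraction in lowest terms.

627/181

a_0 = 3: 3/1  (≤ bound)
a_1 = 2: 7/2  (≤ bound)
a_2 = 6: 45/13  (≤ bound)
a_3 = 2: 97/28  (≤ bound)
a_4 = 6: 627/181  (≤ bound)
a_5 = 2: 1351/390  (> 210, stop)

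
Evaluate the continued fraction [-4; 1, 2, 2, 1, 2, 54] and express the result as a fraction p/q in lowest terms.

a_0 = -4: -4/1
a_1 = 1: -3/1
a_2 = 2: -10/3
a_3 = 2: -23/7
a_4 = 1: -33/10
a_5 = 2: -89/27
a_6 = 54: -4839/1468

-4839/1468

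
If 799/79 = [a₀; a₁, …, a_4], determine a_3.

3

Apply division with remainder until the remainder is 0:
⌊799/79⌋ = 10, remainder 9
⌊79/9⌋ = 8, remainder 7
⌊9/7⌋ = 1, remainder 2
⌊7/2⌋ = 3, remainder 1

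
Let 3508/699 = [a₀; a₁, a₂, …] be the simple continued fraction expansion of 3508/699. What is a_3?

3

3508 ÷ 699 → quotient 5, remainder 13
699 ÷ 13 → quotient 53, remainder 10
13 ÷ 10 → quotient 1, remainder 3
10 ÷ 3 → quotient 3, remainder 1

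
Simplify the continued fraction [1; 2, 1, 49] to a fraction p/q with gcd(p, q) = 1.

199/149

Use the convergent recurrence hₖ = aₖ·hₖ₋₁ + hₖ₋₂ (and likewise for the denominators kₖ):
a_0 = 1: 1/1
a_1 = 2: 3/2
a_2 = 1: 4/3
a_3 = 49: 199/149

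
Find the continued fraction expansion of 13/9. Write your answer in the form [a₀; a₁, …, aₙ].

[1; 2, 4]

Apply division with remainder until the remainder is 0:
⌊13/9⌋ = 1, remainder 4
⌊9/4⌋ = 2, remainder 1
⌊4/1⌋ = 4, remainder 0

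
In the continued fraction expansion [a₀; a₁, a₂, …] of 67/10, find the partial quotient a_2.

Apply division with remainder until the remainder is 0:
67 ÷ 10 → quotient 6, remainder 7
10 ÷ 7 → quotient 1, remainder 3
7 ÷ 3 → quotient 2, remainder 1

2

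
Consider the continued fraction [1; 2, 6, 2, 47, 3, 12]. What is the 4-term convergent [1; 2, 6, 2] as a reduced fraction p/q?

41/28

Use the convergent recurrence hₖ = aₖ·hₖ₋₁ + hₖ₋₂ (and likewise for the denominators kₖ):
a_0 = 1: 1/1
a_1 = 2: 3/2
a_2 = 6: 19/13
a_3 = 2: 41/28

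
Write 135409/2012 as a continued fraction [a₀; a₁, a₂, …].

[67; 3, 3, 14, 14]

Apply division with remainder until the remainder is 0:
⌊135409/2012⌋ = 67, remainder 605
⌊2012/605⌋ = 3, remainder 197
⌊605/197⌋ = 3, remainder 14
⌊197/14⌋ = 14, remainder 1
⌊14/1⌋ = 14, remainder 0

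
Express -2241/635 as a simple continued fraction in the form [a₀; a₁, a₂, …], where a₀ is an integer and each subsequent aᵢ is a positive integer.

[-4; 2, 8, 12, 3]

Run the Euclidean algorithm, recording each quotient:
⌊-2241/635⌋ = -4, remainder 299
⌊635/299⌋ = 2, remainder 37
⌊299/37⌋ = 8, remainder 3
⌊37/3⌋ = 12, remainder 1
⌊3/1⌋ = 3, remainder 0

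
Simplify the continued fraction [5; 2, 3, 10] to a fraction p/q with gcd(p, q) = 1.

391/72

a_0 = 5: 5/1
a_1 = 2: 11/2
a_2 = 3: 38/7
a_3 = 10: 391/72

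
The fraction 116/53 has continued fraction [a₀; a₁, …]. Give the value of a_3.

116 ÷ 53 → quotient 2, remainder 10
53 ÷ 10 → quotient 5, remainder 3
10 ÷ 3 → quotient 3, remainder 1
3 ÷ 1 → quotient 3, remainder 0

3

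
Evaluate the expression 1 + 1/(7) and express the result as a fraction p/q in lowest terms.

Start with 7.
1 + 1/(7/1) = 1 + 1/7 = 8/7

8/7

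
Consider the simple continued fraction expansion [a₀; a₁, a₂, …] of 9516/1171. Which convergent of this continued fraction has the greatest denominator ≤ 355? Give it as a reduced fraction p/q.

a_0 = 8: 8/1  (≤ bound)
a_1 = 7: 57/7  (≤ bound)
a_2 = 1: 65/8  (≤ bound)
a_3 = 10: 707/87  (≤ bound)
a_4 = 2: 1479/182  (≤ bound)
a_5 = 1: 2186/269  (≤ bound)
a_6 = 1: 3665/451  (> 355, stop)

2186/269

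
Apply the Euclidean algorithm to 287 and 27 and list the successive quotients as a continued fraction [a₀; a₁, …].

287 = 10·27 + 17, so a_0 = 10
27 = 1·17 + 10, so a_1 = 1
17 = 1·10 + 7, so a_2 = 1
10 = 1·7 + 3, so a_3 = 1
7 = 2·3 + 1, so a_4 = 2
3 = 3·1 + 0, so a_5 = 3

[10; 1, 1, 1, 2, 3]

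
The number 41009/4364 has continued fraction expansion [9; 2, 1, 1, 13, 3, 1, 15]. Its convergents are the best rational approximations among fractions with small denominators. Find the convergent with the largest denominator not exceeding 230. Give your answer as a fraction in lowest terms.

1964/209

a_0 = 9: 9/1  (≤ bound)
a_1 = 2: 19/2  (≤ bound)
a_2 = 1: 28/3  (≤ bound)
a_3 = 1: 47/5  (≤ bound)
a_4 = 13: 639/68  (≤ bound)
a_5 = 3: 1964/209  (≤ bound)
a_6 = 1: 2603/277  (> 230, stop)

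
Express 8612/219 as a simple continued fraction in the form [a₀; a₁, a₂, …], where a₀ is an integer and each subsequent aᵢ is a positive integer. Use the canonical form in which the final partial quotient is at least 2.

Repeatedly divide and take the remainder:
⌊8612/219⌋ = 39, remainder 71
⌊219/71⌋ = 3, remainder 6
⌊71/6⌋ = 11, remainder 5
⌊6/5⌋ = 1, remainder 1
⌊5/1⌋ = 5, remainder 0

[39; 3, 11, 1, 5]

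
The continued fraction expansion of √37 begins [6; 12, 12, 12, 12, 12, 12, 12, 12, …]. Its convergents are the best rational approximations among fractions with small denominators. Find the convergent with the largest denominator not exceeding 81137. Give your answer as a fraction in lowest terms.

128766/21169

a_0 = 6: 6/1  (≤ bound)
a_1 = 12: 73/12  (≤ bound)
a_2 = 12: 882/145  (≤ bound)
a_3 = 12: 10657/1752  (≤ bound)
a_4 = 12: 128766/21169  (≤ bound)
a_5 = 12: 1555849/255780  (> 81137, stop)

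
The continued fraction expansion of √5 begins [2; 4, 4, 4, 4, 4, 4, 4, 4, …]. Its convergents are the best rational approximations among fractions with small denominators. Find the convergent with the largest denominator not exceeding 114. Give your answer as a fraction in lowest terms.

a_0 = 2: 2/1  (≤ bound)
a_1 = 4: 9/4  (≤ bound)
a_2 = 4: 38/17  (≤ bound)
a_3 = 4: 161/72  (≤ bound)
a_4 = 4: 682/305  (> 114, stop)

161/72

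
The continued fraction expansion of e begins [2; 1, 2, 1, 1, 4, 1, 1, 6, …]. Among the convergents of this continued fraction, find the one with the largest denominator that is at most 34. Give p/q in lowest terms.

87/32

a_0 = 2: 2/1  (≤ bound)
a_1 = 1: 3/1  (≤ bound)
a_2 = 2: 8/3  (≤ bound)
a_3 = 1: 11/4  (≤ bound)
a_4 = 1: 19/7  (≤ bound)
a_5 = 4: 87/32  (≤ bound)
a_6 = 1: 106/39  (> 34, stop)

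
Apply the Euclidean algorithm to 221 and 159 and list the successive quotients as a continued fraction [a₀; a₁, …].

Repeatedly divide and take the remainder:
221 ÷ 159 → quotient 1, remainder 62
159 ÷ 62 → quotient 2, remainder 35
62 ÷ 35 → quotient 1, remainder 27
35 ÷ 27 → quotient 1, remainder 8
27 ÷ 8 → quotient 3, remainder 3
8 ÷ 3 → quotient 2, remainder 2
3 ÷ 2 → quotient 1, remainder 1
2 ÷ 1 → quotient 2, remainder 0

[1; 2, 1, 1, 3, 2, 1, 2]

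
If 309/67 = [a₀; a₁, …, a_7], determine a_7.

3

Apply division with remainder until the remainder is 0:
309 = 4·67 + 41, so a_0 = 4
67 = 1·41 + 26, so a_1 = 1
41 = 1·26 + 15, so a_2 = 1
26 = 1·15 + 11, so a_3 = 1
15 = 1·11 + 4, so a_4 = 1
11 = 2·4 + 3, so a_5 = 2
4 = 1·3 + 1, so a_6 = 1
3 = 3·1 + 0, so a_7 = 3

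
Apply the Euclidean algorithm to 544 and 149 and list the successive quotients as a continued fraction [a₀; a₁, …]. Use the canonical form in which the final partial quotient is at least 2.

⌊544/149⌋ = 3, remainder 97
⌊149/97⌋ = 1, remainder 52
⌊97/52⌋ = 1, remainder 45
⌊52/45⌋ = 1, remainder 7
⌊45/7⌋ = 6, remainder 3
⌊7/3⌋ = 2, remainder 1
⌊3/1⌋ = 3, remainder 0

[3; 1, 1, 1, 6, 2, 3]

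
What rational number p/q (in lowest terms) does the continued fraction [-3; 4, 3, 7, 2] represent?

-562/203

Work from the innermost term outward:
Start with 2.
7 + 1/(2/1) = 7 + 1/2 = 15/2
3 + 1/(15/2) = 3 + 2/15 = 47/15
4 + 1/(47/15) = 4 + 15/47 = 203/47
-3 + 1/(203/47) = -3 + 47/203 = -562/203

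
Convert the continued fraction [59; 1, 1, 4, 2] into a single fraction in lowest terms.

a_0 = 59: 59/1
a_1 = 1: 60/1
a_2 = 1: 119/2
a_3 = 4: 536/9
a_4 = 2: 1191/20

1191/20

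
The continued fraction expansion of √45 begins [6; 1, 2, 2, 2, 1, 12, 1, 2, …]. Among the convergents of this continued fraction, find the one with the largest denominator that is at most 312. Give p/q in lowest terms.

a_0 = 6: 6/1  (≤ bound)
a_1 = 1: 7/1  (≤ bound)
a_2 = 2: 20/3  (≤ bound)
a_3 = 2: 47/7  (≤ bound)
a_4 = 2: 114/17  (≤ bound)
a_5 = 1: 161/24  (≤ bound)
a_6 = 12: 2046/305  (≤ bound)
a_7 = 1: 2207/329  (> 312, stop)

2046/305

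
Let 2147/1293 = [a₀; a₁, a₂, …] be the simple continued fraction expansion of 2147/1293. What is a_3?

Repeatedly divide and take the remainder:
⌊2147/1293⌋ = 1, remainder 854
⌊1293/854⌋ = 1, remainder 439
⌊854/439⌋ = 1, remainder 415
⌊439/415⌋ = 1, remainder 24

1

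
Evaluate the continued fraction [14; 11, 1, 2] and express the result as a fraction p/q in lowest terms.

493/35

a_0 = 14: 14/1
a_1 = 11: 155/11
a_2 = 1: 169/12
a_3 = 2: 493/35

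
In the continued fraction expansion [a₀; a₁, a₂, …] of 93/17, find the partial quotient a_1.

2

⌊93/17⌋ = 5, remainder 8
⌊17/8⌋ = 2, remainder 1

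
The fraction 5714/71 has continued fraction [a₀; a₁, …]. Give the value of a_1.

2

5714 ÷ 71 → quotient 80, remainder 34
71 ÷ 34 → quotient 2, remainder 3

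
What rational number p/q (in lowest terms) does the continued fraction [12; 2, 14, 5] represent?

1835/147

Collapse the nested fraction from the inside out:
Start with 5.
14 + 1/(5/1) = 14 + 1/5 = 71/5
2 + 1/(71/5) = 2 + 5/71 = 147/71
12 + 1/(147/71) = 12 + 71/147 = 1835/147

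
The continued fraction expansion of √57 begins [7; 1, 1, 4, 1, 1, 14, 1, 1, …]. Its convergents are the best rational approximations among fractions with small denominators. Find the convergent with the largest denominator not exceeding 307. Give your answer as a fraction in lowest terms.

List convergents until the denominator exceeds the bound:
a_0 = 7: 7/1  (≤ bound)
a_1 = 1: 8/1  (≤ bound)
a_2 = 1: 15/2  (≤ bound)
a_3 = 4: 68/9  (≤ bound)
a_4 = 1: 83/11  (≤ bound)
a_5 = 1: 151/20  (≤ bound)
a_6 = 14: 2197/291  (≤ bound)
a_7 = 1: 2348/311  (> 307, stop)

2197/291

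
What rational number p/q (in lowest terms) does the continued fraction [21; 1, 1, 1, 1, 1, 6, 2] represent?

Build up convergents one term at a time:
a_0 = 21: 21/1
a_1 = 1: 22/1
a_2 = 1: 43/2
a_3 = 1: 65/3
a_4 = 1: 108/5
a_5 = 1: 173/8
a_6 = 6: 1146/53
a_7 = 2: 2465/114

2465/114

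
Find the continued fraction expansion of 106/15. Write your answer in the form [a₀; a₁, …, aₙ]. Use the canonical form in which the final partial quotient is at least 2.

[7; 15]

106 = 7·15 + 1, so a_0 = 7
15 = 15·1 + 0, so a_1 = 15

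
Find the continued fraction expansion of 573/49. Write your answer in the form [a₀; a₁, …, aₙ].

Run the Euclidean algorithm, recording each quotient:
573 = 11·49 + 34, so a_0 = 11
49 = 1·34 + 15, so a_1 = 1
34 = 2·15 + 4, so a_2 = 2
15 = 3·4 + 3, so a_3 = 3
4 = 1·3 + 1, so a_4 = 1
3 = 3·1 + 0, so a_5 = 3

[11; 1, 2, 3, 1, 3]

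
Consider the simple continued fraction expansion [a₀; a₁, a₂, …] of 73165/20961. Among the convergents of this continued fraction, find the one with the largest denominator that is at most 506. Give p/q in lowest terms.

List convergents until the denominator exceeds the bound:
a_0 = 3: 3/1  (≤ bound)
a_1 = 2: 7/2  (≤ bound)
a_2 = 25: 178/51  (≤ bound)
a_3 = 1: 185/53  (≤ bound)
a_4 = 8: 1658/475  (≤ bound)
a_5 = 1: 1843/528  (> 506, stop)

1658/475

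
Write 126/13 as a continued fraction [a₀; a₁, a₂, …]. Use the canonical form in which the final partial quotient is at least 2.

126 ÷ 13 → quotient 9, remainder 9
13 ÷ 9 → quotient 1, remainder 4
9 ÷ 4 → quotient 2, remainder 1
4 ÷ 1 → quotient 4, remainder 0

[9; 1, 2, 4]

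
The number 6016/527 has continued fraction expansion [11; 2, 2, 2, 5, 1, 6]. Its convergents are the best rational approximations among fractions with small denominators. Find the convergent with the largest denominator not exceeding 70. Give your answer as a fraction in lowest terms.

742/65

a_0 = 11: 11/1  (≤ bound)
a_1 = 2: 23/2  (≤ bound)
a_2 = 2: 57/5  (≤ bound)
a_3 = 2: 137/12  (≤ bound)
a_4 = 5: 742/65  (≤ bound)
a_5 = 1: 879/77  (> 70, stop)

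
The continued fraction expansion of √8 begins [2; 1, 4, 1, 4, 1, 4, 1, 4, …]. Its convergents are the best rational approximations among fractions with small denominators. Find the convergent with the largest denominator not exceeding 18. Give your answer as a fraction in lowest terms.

17/6

List convergents until the denominator exceeds the bound:
a_0 = 2: 2/1  (≤ bound)
a_1 = 1: 3/1  (≤ bound)
a_2 = 4: 14/5  (≤ bound)
a_3 = 1: 17/6  (≤ bound)
a_4 = 4: 82/29  (> 18, stop)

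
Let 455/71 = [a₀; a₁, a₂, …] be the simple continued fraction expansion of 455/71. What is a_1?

Apply division with remainder until the remainder is 0:
455 ÷ 71 → quotient 6, remainder 29
71 ÷ 29 → quotient 2, remainder 13

2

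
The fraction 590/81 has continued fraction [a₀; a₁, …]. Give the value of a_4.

590 ÷ 81 → quotient 7, remainder 23
81 ÷ 23 → quotient 3, remainder 12
23 ÷ 12 → quotient 1, remainder 11
12 ÷ 11 → quotient 1, remainder 1
11 ÷ 1 → quotient 11, remainder 0

11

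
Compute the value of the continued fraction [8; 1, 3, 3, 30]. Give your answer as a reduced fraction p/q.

3455/394

Use the convergent recurrence hₖ = aₖ·hₖ₋₁ + hₖ₋₂ (and likewise for the denominators kₖ):
a_0 = 8: 8/1
a_1 = 1: 9/1
a_2 = 3: 35/4
a_3 = 3: 114/13
a_4 = 30: 3455/394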